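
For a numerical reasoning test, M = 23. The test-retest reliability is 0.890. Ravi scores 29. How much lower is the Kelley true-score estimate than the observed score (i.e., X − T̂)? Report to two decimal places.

0.66

T̂ = ρX + (1 − ρ)μ
  = 0.890 × 29 + 0.110 × 23
  = 25.810 + 2.530
  = 28.3400
  ≈ 28.340
X − T̂ = 29 − 28.340 = 0.660 → 0.66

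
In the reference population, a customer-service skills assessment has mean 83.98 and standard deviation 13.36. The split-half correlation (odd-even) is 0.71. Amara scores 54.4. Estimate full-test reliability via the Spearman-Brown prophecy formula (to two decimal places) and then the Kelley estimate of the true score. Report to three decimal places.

59.429

Spearman-Brown: ρ = 2r/(1 + r) = 2(0.71)/(1 + 0.71) = 1.420/1.71 = 0.8304 → 0.83
Regress the observed score toward the mean by the unreliability: T̂ = 0.83·54.4 + 0.17·83.98 = 45.152 + 14.2766 = 59.4286.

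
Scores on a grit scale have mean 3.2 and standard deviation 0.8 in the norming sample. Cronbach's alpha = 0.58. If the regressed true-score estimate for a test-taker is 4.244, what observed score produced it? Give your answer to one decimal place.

5.0

T̂ = ρX + (1 − ρ)μ  ⇒  X = (T̂ − (1 − ρ)μ) / ρ
X = (4.244 − 0.42 × 3.2) / 0.58 = (4.244 − 1.344) / 0.58 = 2.900 / 0.58 = 5.000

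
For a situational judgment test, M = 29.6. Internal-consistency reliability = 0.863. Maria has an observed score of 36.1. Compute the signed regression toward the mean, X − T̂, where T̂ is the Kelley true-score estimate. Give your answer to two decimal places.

Kelley's formula gives T̂ = 0.863·36.1 + 0.137·29.6 = 31.1543 + 4.0552 = 35.2095.
X − T̂ = 36.1 − 35.209 = 0.891 → 0.89

0.89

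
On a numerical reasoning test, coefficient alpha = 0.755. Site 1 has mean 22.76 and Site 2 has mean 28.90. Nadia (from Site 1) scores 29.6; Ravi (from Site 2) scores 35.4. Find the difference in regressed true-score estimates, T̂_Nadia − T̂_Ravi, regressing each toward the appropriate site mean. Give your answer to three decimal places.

-5.883

T̂_Nadia = 0.755(29.6) + 0.245(22.76) = 27.92420
T̂_Ravi = 0.755(35.4) + 0.245(28.90) = 33.80750
Difference = 27.92420 − 33.80750 = -5.88330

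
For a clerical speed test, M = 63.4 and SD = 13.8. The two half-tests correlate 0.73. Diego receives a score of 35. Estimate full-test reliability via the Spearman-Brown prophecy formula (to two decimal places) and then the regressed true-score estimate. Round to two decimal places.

39.54

Spearman-Brown: ρ = 2r/(1 + r) = 2(0.73)/(1 + 0.73) = 1.460/1.73 = 0.8439 → 0.84
T̂ = ρX + (1 − ρ)μ
  = 0.84 × 35 + 0.16 × 63.4
  = 29.40 + 10.144
  = 39.544
  ≈ 39.54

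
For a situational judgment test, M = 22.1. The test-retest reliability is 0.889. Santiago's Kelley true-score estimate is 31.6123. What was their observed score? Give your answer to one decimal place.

32.8

T̂ = ρX + (1 − ρ)μ  ⇒  X = (T̂ − (1 − ρ)μ) / ρ
X = (31.6123 − 0.111 × 22.1) / 0.889 = (31.6123 − 2.4531) / 0.889 = 29.1592 / 0.889 = 32.800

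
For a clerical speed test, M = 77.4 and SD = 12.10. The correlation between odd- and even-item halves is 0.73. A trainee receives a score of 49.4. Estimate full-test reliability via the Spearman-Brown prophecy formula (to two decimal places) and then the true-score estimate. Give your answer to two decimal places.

53.88

Spearman-Brown: ρ = 2r/(1 + r) = 2(0.73)/(1 + 0.73) = 1.460/1.73 = 0.8439 → 0.84
T̂ = 0.84(49.4) + 0.16(77.4) = 41.496 + 12.384 = 53.880 → 53.88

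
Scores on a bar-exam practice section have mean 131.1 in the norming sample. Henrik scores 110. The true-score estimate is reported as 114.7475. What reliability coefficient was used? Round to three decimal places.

T̂ = ρX + (1 − ρ)μ  ⇒  T̂ − μ = ρ(X − μ)
ρ = (T̂ − μ)/(X − μ) = (114.7475 − 131.1) / (110 − 131.1) = -16.3525 / -21.1 = 0.77500

0.775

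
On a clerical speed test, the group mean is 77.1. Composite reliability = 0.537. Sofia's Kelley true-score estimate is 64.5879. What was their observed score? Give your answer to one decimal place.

T̂ = ρX + (1 − ρ)μ  ⇒  X = (T̂ − (1 − ρ)μ) / ρ
X = (64.5879 − 0.463 × 77.1) / 0.537 = (64.5879 − 35.6973) / 0.537 = 28.8906 / 0.537 = 53.800

53.8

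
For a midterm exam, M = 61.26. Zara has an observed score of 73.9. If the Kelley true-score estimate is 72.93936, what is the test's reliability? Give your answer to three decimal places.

0.924

T̂ = ρX + (1 − ρ)μ  ⇒  T̂ − μ = ρ(X − μ)
ρ = (T̂ − μ)/(X − μ) = (72.93936 − 61.26) / (73.9 − 61.26) = 11.67936 / 12.64 = 0.92400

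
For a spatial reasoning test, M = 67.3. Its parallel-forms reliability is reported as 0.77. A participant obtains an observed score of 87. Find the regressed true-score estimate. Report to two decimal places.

T̂ = ρX + (1 − ρ)μ
  = 0.77 × 87 + 0.23 × 67.3
  = 66.99 + 15.479
  = 82.469
  ≈ 82.47

82.47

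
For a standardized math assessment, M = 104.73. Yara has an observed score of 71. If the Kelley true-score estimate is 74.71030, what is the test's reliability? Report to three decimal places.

0.890

T̂ = ρX + (1 − ρ)μ  ⇒  T̂ − μ = ρ(X − μ)
ρ = (T̂ − μ)/(X − μ) = (74.71030 − 104.73) / (71 − 104.73) = -30.01970 / -33.73 = 0.89000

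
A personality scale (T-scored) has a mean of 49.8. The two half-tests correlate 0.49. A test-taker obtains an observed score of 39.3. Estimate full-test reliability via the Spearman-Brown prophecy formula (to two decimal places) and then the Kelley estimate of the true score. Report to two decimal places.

Spearman-Brown: ρ = 2r/(1 + r) = 2(0.49)/(1 + 0.49) = 0.980/1.49 = 0.6577 → 0.66
T̂ = ρX + (1 − ρ)μ
  = 0.66 × 39.3 + 0.34 × 49.8
  = 25.938 + 16.932
  = 42.870
  ≈ 42.87

42.87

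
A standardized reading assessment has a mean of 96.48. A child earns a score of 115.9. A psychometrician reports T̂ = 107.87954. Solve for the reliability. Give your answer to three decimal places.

T̂ = ρX + (1 − ρ)μ  ⇒  T̂ − μ = ρ(X − μ)
ρ = (T̂ − μ)/(X − μ) = (107.87954 − 96.48) / (115.9 − 96.48) = 11.39954 / 19.42 = 0.58700

0.587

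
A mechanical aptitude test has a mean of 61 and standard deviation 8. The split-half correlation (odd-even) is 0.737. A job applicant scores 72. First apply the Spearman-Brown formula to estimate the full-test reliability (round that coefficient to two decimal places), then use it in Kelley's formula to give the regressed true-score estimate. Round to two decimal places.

Spearman-Brown: ρ = 2r/(1 + r) = 2(0.737)/(1 + 0.737) = 1.4740/1.737 = 0.8486 → 0.85
T̂ = 0.85(72) + 0.15(61) = 61.20 + 9.15 = 70.350 → 70.35

70.35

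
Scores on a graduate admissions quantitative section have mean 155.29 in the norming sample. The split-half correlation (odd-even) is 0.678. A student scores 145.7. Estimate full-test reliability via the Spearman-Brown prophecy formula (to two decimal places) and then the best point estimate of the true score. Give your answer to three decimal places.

Spearman-Brown: ρ = 2r/(1 + r) = 2(0.678)/(1 + 0.678) = 1.3560/1.678 = 0.8081 → 0.81
T̂ = 0.81(145.7) + 0.19(155.29) = 118.017 + 29.5051 = 147.5221 → 147.522

147.522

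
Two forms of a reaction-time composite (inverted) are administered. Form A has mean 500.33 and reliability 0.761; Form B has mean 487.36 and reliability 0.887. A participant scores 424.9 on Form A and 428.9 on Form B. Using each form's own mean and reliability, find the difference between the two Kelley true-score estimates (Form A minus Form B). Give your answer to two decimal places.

T̂_A = 0.761(424.9) + 0.239(500.33) = 442.9278
T̂_B = 0.887(428.9) + 0.113(487.36) = 435.5060
T̂_A − T̂_B = 7.4218

7.42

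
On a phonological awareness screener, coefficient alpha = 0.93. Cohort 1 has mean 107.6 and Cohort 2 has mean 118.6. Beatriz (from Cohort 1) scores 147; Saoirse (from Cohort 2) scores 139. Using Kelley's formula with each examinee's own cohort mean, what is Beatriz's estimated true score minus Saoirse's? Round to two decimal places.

T̂_Beatriz = 0.93(147) + 0.07(107.6) = 144.2420
T̂_Saoirse = 0.93(139) + 0.07(118.6) = 137.5720
Difference = 144.2420 − 137.5720 = 6.6700

6.67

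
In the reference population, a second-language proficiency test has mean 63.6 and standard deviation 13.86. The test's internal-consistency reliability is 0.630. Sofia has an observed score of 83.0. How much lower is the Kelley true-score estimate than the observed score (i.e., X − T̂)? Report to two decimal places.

7.18

T̂ = ρX + (1 − ρ)μ
  = 0.630 × 83.0 + 0.370 × 63.6
  = 52.2900 + 23.5320
  = 75.8220
  ≈ 75.822
X − T̂ = 83.0 − 75.822 = 7.178 → 7.18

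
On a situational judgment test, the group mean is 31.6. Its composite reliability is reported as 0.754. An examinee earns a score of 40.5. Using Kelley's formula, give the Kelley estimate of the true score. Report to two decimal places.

T̂ = 0.754(40.5) + 0.246(31.6) = 30.5370 + 7.7736 = 38.311 → 38.31

38.31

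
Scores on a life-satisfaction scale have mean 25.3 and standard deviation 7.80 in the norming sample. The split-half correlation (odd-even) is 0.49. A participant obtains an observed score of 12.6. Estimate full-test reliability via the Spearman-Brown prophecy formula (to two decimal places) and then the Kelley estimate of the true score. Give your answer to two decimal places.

16.92

Spearman-Brown: ρ = 2r/(1 + r) = 2(0.49)/(1 + 0.49) = 0.980/1.49 = 0.6577 → 0.66
T̂ = ρX + (1 − ρ)μ
  = 0.66 × 12.6 + 0.34 × 25.3
  = 8.316 + 8.602
  = 16.918
  ≈ 16.92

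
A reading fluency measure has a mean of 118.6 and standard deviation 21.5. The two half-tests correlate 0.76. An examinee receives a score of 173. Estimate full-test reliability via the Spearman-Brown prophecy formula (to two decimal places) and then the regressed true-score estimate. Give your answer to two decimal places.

165.38

Spearman-Brown: ρ = 2r/(1 + r) = 2(0.76)/(1 + 0.76) = 1.520/1.76 = 0.8636 → 0.86
Kelley's formula gives T̂ = 0.86·173 + 0.14·118.6 = 148.78 + 16.604 = 165.384.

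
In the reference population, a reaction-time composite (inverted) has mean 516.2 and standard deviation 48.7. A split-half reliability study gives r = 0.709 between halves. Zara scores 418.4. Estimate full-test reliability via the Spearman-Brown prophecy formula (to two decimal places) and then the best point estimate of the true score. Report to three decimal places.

Spearman-Brown: ρ = 2r/(1 + r) = 2(0.709)/(1 + 0.709) = 1.4180/1.709 = 0.8297 → 0.83
T̂ = ρX + (1 − ρ)μ
  = 0.83 × 418.4 + 0.17 × 516.2
  = 347.272 + 87.754
  = 435.0260
  ≈ 435.026

435.026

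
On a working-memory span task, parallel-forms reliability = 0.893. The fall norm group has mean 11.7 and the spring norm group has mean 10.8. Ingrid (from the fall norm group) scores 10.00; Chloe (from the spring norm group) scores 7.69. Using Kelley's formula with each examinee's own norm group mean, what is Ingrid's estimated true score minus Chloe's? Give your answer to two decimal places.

T̂_Ingrid = 0.893(10.00) + 0.107(11.7) = 10.1819
T̂_Chloe = 0.893(7.69) + 0.107(10.8) = 8.0228
Difference = 10.1819 − 8.0228 = 2.1591

2.16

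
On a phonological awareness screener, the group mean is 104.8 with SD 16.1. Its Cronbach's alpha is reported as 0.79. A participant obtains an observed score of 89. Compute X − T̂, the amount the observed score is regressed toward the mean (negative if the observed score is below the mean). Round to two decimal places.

Kelley's formula gives T̂ = 0.79·89 + 0.21·104.8 = 70.31 + 22.008 = 92.3180.
X − T̂ = 89 − 92.318 = -3.318 → -3.32

-3.32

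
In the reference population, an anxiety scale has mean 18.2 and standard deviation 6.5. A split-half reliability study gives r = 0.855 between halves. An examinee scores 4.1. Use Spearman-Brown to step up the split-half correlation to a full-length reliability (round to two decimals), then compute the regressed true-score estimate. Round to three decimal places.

Spearman-Brown: ρ = 2r/(1 + r) = 2(0.855)/(1 + 0.855) = 1.7100/1.855 = 0.9218 → 0.92
T̂ = ρX + (1 − ρ)μ
  = 0.92 × 4.1 + 0.08 × 18.2
  = 3.772 + 1.456
  = 5.2280
  ≈ 5.228

5.228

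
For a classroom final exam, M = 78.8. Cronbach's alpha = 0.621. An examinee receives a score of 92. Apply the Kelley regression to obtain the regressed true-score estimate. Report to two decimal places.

Regress the observed score toward the mean by the unreliability: T̂ = 0.621·92 + 0.379·78.8 = 57.132 + 29.8652 = 86.997.

87.00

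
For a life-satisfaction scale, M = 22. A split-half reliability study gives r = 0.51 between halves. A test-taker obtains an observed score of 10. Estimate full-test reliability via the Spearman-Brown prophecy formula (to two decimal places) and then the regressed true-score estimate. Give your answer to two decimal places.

Spearman-Brown: ρ = 2r/(1 + r) = 2(0.51)/(1 + 0.51) = 1.020/1.51 = 0.6755 → 0.68
T̂ = 0.68(10) + 0.32(22) = 6.80 + 7.04 = 13.840 → 13.84

13.84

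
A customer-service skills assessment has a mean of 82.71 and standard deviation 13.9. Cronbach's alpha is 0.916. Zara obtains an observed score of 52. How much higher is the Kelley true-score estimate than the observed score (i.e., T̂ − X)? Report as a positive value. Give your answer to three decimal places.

2.580

T̂ = ρX + (1 − ρ)μ
  = 0.916 × 52 + 0.084 × 82.71
  = 47.632 + 6.94764
  = 54.57964
  ≈ 54.5796
T̂ − X = 54.5796 − 52 = 2.5796 → 2.580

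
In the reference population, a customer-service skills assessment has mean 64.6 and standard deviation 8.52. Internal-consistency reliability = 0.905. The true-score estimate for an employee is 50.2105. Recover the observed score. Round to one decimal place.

T̂ = ρX + (1 − ρ)μ  ⇒  X = (T̂ − (1 − ρ)μ) / ρ
X = (50.2105 − 0.095 × 64.6) / 0.905 = (50.2105 − 6.1370) / 0.905 = 44.0735 / 0.905 = 48.700

48.7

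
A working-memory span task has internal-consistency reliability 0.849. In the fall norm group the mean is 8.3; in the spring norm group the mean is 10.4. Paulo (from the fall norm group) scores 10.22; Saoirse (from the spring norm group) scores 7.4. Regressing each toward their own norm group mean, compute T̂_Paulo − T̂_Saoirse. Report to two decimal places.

2.08

T̂_Paulo = 0.849(10.22) + 0.151(8.3) = 9.9301
T̂_Saoirse = 0.849(7.4) + 0.151(10.4) = 7.8530
Difference = 9.9301 − 7.8530 = 2.0771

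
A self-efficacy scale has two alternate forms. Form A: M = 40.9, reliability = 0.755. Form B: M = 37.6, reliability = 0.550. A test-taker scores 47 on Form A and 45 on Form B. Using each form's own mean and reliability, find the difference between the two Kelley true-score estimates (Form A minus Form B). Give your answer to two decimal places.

T̂_A = 0.755(47) + 0.245(40.9) = 45.5055
T̂_B = 0.550(45) + 0.450(37.6) = 41.6700
T̂_A − T̂_B = 3.8355

3.84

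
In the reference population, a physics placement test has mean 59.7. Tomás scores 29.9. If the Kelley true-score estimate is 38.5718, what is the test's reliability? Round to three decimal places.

0.709

T̂ = ρX + (1 − ρ)μ  ⇒  T̂ − μ = ρ(X − μ)
ρ = (T̂ − μ)/(X − μ) = (38.5718 − 59.7) / (29.9 − 59.7) = -21.1282 / -29.8 = 0.70900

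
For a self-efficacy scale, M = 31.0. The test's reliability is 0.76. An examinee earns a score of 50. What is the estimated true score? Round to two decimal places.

Kelley's formula gives T̂ = 0.76·50 + 0.24·31.0 = 38.00 + 7.440 = 45.440.

45.44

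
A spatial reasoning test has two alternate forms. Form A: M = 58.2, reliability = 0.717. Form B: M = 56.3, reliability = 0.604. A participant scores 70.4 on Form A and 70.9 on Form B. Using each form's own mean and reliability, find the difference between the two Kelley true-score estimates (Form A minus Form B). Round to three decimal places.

1.829

T̂_A = 0.717(70.4) + 0.283(58.2) = 66.94740
T̂_B = 0.604(70.9) + 0.396(56.3) = 65.11840
T̂_A − T̂_B = 1.82900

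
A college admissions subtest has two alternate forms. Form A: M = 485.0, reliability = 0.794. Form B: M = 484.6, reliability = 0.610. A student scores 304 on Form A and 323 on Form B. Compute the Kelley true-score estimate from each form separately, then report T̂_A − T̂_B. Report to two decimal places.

T̂_A = 0.794(304) + 0.206(485.0) = 341.2860
T̂_B = 0.610(323) + 0.390(484.6) = 386.0240
T̂_A − T̂_B = -44.7380

-44.74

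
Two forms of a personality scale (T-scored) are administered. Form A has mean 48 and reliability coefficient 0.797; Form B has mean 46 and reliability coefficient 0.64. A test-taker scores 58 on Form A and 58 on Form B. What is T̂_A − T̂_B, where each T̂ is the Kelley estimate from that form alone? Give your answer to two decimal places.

2.29

T̂_A = 0.797(58) + 0.203(48) = 55.9700
T̂_B = 0.64(58) + 0.36(46) = 53.6800
T̂_A − T̂_B = 2.2900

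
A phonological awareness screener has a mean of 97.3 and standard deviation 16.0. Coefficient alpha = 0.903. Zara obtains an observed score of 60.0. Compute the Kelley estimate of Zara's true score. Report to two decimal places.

T̂ = 0.903(60.0) + 0.097(97.3) = 54.1800 + 9.4381 = 63.618 → 63.62

63.62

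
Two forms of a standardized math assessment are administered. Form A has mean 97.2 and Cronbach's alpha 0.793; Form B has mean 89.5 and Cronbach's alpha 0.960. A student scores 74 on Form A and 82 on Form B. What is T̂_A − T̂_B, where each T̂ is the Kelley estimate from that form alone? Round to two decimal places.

-3.50

T̂_A = 0.793(74) + 0.207(97.2) = 78.8024
T̂_B = 0.960(82) + 0.040(89.5) = 82.3000
T̂_A − T̂_B = -3.4976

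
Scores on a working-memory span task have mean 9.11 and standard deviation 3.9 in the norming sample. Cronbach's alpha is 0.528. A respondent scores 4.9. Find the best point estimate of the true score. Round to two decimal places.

T̂ = ρX + (1 − ρ)μ
  = 0.528 × 4.9 + 0.472 × 9.11
  = 2.5872 + 4.29992
  = 6.887
  ≈ 6.89

6.89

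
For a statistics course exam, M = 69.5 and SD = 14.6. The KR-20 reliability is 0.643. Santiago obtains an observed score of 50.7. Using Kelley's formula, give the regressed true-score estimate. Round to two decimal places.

T̂ = ρX + (1 − ρ)μ
  = 0.643 × 50.7 + 0.357 × 69.5
  = 32.6001 + 24.8115
  = 57.412
  ≈ 57.41

57.41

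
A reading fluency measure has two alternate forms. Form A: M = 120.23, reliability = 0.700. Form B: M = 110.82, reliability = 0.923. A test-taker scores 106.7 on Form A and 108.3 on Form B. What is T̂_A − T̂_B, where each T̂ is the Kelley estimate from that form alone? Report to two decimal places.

T̂_A = 0.700(106.7) + 0.300(120.23) = 110.7590
T̂_B = 0.923(108.3) + 0.077(110.82) = 108.4940
T̂_A − T̂_B = 2.2650

2.26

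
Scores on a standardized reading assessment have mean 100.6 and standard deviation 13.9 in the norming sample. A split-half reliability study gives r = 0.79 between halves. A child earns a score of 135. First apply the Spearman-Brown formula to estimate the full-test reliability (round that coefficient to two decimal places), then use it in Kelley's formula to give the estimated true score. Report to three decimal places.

130.872

Spearman-Brown: ρ = 2r/(1 + r) = 2(0.79)/(1 + 0.79) = 1.580/1.79 = 0.8827 → 0.88
T̂ = 0.88(135) + 0.12(100.6) = 118.80 + 12.072 = 130.8720 → 130.872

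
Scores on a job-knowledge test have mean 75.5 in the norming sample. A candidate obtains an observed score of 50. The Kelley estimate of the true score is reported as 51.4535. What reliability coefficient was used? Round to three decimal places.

0.943

T̂ = ρX + (1 − ρ)μ  ⇒  T̂ − μ = ρ(X − μ)
ρ = (T̂ − μ)/(X − μ) = (51.4535 − 75.5) / (50 − 75.5) = -24.0465 / -25.5 = 0.94300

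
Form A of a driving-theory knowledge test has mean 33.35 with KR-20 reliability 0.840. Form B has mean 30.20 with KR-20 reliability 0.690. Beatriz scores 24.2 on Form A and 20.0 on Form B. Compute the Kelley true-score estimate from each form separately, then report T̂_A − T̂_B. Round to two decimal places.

2.50

T̂_A = 0.840(24.2) + 0.160(33.35) = 25.6640
T̂_B = 0.690(20.0) + 0.310(30.20) = 23.1620
T̂_A − T̂_B = 2.5020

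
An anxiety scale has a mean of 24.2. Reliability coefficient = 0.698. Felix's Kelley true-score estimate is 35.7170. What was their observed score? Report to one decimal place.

40.7

T̂ = ρX + (1 − ρ)μ  ⇒  X = (T̂ − (1 − ρ)μ) / ρ
X = (35.7170 − 0.302 × 24.2) / 0.698 = (35.7170 − 7.3084) / 0.698 = 28.4086 / 0.698 = 40.700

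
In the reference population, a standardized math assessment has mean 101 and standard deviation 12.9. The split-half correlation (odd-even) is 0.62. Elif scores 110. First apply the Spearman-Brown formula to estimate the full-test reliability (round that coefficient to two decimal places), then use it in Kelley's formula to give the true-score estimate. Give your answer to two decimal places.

Spearman-Brown: ρ = 2r/(1 + r) = 2(0.62)/(1 + 0.62) = 1.240/1.62 = 0.7654 → 0.77
T̂ = ρX + (1 − ρ)μ
  = 0.77 × 110 + 0.23 × 101
  = 84.70 + 23.23
  = 107.930
  ≈ 107.93

107.93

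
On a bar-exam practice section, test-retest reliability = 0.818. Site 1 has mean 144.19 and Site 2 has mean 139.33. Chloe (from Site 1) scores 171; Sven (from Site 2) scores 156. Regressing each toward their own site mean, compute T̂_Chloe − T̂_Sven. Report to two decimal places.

T̂_Chloe = 0.818(171) + 0.182(144.19) = 166.1206
T̂_Sven = 0.818(156) + 0.182(139.33) = 152.9661
Difference = 166.1206 − 152.9661 = 13.1545

13.15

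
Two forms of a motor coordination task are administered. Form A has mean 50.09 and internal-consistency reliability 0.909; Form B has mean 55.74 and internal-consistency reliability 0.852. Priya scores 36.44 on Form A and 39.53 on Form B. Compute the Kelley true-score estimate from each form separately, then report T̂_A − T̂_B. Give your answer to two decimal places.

T̂_A = 0.909(36.44) + 0.091(50.09) = 37.6821
T̂_B = 0.852(39.53) + 0.148(55.74) = 41.9291
T̂_A − T̂_B = -4.2469

-4.25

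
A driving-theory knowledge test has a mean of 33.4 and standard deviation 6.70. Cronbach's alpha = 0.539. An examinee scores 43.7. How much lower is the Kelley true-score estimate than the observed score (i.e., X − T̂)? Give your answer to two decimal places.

4.75

T̂ = ρX + (1 − ρ)μ
  = 0.539 × 43.7 + 0.461 × 33.4
  = 23.5543 + 15.3974
  = 38.9517
  ≈ 38.952
X − T̂ = 43.7 − 38.952 = 4.748 → 4.75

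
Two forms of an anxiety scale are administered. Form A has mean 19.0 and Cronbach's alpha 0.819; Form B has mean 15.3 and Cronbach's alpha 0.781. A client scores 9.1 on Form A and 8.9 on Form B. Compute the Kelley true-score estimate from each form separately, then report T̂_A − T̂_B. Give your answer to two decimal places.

0.59

T̂_A = 0.819(9.1) + 0.181(19.0) = 10.8919
T̂_B = 0.781(8.9) + 0.219(15.3) = 10.3016
T̂_A − T̂_B = 0.5903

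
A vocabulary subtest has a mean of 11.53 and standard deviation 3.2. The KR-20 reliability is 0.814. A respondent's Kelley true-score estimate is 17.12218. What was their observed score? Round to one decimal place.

T̂ = ρX + (1 − ρ)μ  ⇒  X = (T̂ − (1 − ρ)μ) / ρ
X = (17.12218 − 0.186 × 11.53) / 0.814 = (17.12218 − 2.14458) / 0.814 = 14.97760 / 0.814 = 18.400

18.4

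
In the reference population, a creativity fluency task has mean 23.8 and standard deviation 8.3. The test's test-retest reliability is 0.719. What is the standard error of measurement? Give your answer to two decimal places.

4.40

SEM = SD · √(1 − ρ) = 8.3 × √0.281 = 8.3 × 0.5301 = 4.400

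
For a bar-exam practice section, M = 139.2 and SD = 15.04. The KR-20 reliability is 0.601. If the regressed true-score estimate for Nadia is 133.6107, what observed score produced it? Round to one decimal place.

129.9

T̂ = ρX + (1 − ρ)μ  ⇒  X = (T̂ − (1 − ρ)μ) / ρ
X = (133.6107 − 0.399 × 139.2) / 0.601 = (133.6107 − 55.5408) / 0.601 = 78.0699 / 0.601 = 129.900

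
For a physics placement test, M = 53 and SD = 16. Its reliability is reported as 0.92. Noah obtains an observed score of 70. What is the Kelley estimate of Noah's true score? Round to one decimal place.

T̂ = ρX + (1 − ρ)μ
  = 0.92 × 70 + 0.08 × 53
  = 64.40 + 4.24
  = 68.64
  ≈ 68.6

68.6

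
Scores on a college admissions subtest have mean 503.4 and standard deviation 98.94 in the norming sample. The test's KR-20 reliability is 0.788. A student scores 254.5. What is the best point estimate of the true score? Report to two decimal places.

T̂ = ρX + (1 − ρ)μ
  = 0.788 × 254.5 + 0.212 × 503.4
  = 200.5460 + 106.7208
  = 307.267
  ≈ 307.27

307.27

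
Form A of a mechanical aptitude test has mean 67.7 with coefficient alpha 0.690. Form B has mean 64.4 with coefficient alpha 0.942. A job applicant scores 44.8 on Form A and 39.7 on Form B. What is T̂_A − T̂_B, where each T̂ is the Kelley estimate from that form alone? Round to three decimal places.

T̂_A = 0.690(44.8) + 0.310(67.7) = 51.89900
T̂_B = 0.942(39.7) + 0.058(64.4) = 41.13260
T̂_A − T̂_B = 10.76640

10.766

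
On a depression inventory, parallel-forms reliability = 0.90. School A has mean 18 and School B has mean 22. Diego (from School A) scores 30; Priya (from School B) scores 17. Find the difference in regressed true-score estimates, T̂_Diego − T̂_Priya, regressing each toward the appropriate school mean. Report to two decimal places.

11.30

T̂_Diego = 0.90(30) + 0.10(18) = 28.8000
T̂_Priya = 0.90(17) + 0.10(22) = 17.5000
Difference = 28.8000 − 17.5000 = 11.3000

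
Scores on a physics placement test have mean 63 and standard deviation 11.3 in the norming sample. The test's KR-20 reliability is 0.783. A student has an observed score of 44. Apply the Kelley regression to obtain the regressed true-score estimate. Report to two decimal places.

48.12

T̂ = ρX + (1 − ρ)μ
  = 0.783 × 44 + 0.217 × 63
  = 34.452 + 13.671
  = 48.123
  ≈ 48.12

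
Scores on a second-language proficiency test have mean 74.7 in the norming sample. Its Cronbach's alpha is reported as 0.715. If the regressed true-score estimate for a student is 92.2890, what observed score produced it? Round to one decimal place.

T̂ = ρX + (1 − ρ)μ  ⇒  X = (T̂ − (1 − ρ)μ) / ρ
X = (92.2890 − 0.285 × 74.7) / 0.715 = (92.2890 − 21.2895) / 0.715 = 70.9995 / 0.715 = 99.300

99.3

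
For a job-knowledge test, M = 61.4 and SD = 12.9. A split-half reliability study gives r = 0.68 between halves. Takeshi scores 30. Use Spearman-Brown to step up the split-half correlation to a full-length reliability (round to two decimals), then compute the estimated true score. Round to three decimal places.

35.966

Spearman-Brown: ρ = 2r/(1 + r) = 2(0.68)/(1 + 0.68) = 1.360/1.68 = 0.8095 → 0.81
T̂ = 0.81(30) + 0.19(61.4) = 24.30 + 11.666 = 35.9660 → 35.966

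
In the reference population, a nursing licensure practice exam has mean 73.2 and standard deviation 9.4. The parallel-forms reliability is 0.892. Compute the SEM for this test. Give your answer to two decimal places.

SEM = SD · √(1 − ρ) = 9.4 × √0.108 = 9.4 × 0.3286 = 3.089

3.09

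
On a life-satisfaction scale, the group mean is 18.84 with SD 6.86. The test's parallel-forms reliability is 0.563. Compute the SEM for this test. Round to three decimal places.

SEM = SD · √(1 − ρ) = 6.86 × √0.437 = 6.86 × 0.6611 = 4.5349

4.535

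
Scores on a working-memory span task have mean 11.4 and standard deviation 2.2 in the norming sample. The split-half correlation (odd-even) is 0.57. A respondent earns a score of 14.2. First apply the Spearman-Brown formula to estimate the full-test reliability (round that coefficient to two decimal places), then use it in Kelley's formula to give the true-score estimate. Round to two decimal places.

Spearman-Brown: ρ = 2r/(1 + r) = 2(0.57)/(1 + 0.57) = 1.140/1.57 = 0.7261 → 0.73
Regress the observed score toward the mean by the unreliability: T̂ = 0.73·14.2 + 0.27·11.4 = 10.366 + 3.078 = 13.444.

13.44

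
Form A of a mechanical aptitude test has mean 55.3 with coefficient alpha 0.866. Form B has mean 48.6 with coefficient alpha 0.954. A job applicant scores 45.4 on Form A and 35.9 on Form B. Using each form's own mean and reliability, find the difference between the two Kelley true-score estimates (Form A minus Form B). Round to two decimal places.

10.24

T̂_A = 0.866(45.4) + 0.134(55.3) = 46.7266
T̂_B = 0.954(35.9) + 0.046(48.6) = 36.4842
T̂_A − T̂_B = 10.2424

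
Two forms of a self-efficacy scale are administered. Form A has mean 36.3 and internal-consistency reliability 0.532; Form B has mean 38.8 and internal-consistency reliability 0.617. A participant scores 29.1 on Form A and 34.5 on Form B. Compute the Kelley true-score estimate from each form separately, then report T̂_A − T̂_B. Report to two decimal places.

-3.68

T̂_A = 0.532(29.1) + 0.468(36.3) = 32.4696
T̂_B = 0.617(34.5) + 0.383(38.8) = 36.1469
T̂_A − T̂_B = -3.6773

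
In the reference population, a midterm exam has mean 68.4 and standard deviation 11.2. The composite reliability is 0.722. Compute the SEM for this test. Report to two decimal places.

5.91

SEM = SD · √(1 − ρ) = 11.2 × √0.278 = 11.2 × 0.5273 = 5.905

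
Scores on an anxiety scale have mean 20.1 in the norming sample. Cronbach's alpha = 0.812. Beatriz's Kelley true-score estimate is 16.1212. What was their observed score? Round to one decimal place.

15.2

T̂ = ρX + (1 − ρ)μ  ⇒  X = (T̂ − (1 − ρ)μ) / ρ
X = (16.1212 − 0.188 × 20.1) / 0.812 = (16.1212 − 3.7788) / 0.812 = 12.3424 / 0.812 = 15.200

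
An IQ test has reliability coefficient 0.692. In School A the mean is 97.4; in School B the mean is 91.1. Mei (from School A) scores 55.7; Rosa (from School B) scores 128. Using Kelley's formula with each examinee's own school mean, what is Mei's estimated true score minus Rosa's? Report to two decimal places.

-48.09

T̂_Mei = 0.692(55.7) + 0.308(97.4) = 68.5436
T̂_Rosa = 0.692(128) + 0.308(91.1) = 116.6348
Difference = 68.5436 − 116.6348 = -48.0912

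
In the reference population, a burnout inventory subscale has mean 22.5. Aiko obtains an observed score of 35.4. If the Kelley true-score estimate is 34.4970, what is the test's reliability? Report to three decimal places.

0.930

T̂ = ρX + (1 − ρ)μ  ⇒  T̂ − μ = ρ(X − μ)
ρ = (T̂ − μ)/(X − μ) = (34.4970 − 22.5) / (35.4 − 22.5) = 11.9970 / 12.9 = 0.93000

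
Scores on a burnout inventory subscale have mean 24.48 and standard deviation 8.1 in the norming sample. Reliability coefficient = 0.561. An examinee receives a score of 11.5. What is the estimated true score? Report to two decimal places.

T̂ = ρX + (1 − ρ)μ
  = 0.561 × 11.5 + 0.439 × 24.48
  = 6.4515 + 10.74672
  = 17.198
  ≈ 17.20

17.20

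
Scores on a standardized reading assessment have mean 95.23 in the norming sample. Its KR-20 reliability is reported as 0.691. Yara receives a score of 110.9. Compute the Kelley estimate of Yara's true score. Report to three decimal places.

106.058

T̂ = 0.691(110.9) + 0.309(95.23) = 76.6319 + 29.42607 = 106.0580 → 106.058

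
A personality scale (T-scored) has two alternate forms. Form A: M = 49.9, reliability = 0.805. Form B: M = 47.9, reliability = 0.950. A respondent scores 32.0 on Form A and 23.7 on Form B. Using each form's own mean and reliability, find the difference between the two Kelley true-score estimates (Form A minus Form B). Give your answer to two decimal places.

T̂_A = 0.805(32.0) + 0.195(49.9) = 35.4905
T̂_B = 0.950(23.7) + 0.050(47.9) = 24.9100
T̂_A − T̂_B = 10.5805

10.58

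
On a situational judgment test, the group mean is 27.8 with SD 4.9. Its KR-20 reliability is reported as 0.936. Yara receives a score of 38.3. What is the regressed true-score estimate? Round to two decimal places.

T̂ = 0.936(38.3) + 0.064(27.8) = 35.8488 + 1.7792 = 37.628 → 37.63

37.63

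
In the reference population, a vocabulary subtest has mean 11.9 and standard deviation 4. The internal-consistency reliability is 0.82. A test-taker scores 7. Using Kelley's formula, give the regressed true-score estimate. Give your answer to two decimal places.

7.88

T̂ = ρX + (1 − ρ)μ
  = 0.82 × 7 + 0.18 × 11.9
  = 5.74 + 2.142
  = 7.882
  ≈ 7.88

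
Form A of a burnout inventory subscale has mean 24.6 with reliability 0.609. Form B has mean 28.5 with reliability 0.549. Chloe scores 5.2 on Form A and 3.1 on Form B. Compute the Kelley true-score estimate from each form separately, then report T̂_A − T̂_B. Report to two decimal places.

-1.77

T̂_A = 0.609(5.2) + 0.391(24.6) = 12.7854
T̂_B = 0.549(3.1) + 0.451(28.5) = 14.5554
T̂_A − T̂_B = -1.7700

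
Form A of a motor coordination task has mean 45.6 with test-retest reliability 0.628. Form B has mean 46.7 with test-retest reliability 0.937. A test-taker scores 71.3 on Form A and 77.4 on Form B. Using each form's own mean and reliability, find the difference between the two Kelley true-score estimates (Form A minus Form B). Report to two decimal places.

T̂_A = 0.628(71.3) + 0.372(45.6) = 61.7396
T̂_B = 0.937(77.4) + 0.063(46.7) = 75.4659
T̂_A − T̂_B = -13.7263

-13.73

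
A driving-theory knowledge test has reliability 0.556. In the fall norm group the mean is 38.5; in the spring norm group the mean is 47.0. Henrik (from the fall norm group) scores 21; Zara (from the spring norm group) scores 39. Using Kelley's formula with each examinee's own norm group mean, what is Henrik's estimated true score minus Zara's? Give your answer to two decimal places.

-13.78

T̂_Henrik = 0.556(21) + 0.444(38.5) = 28.7700
T̂_Zara = 0.556(39) + 0.444(47.0) = 42.5520
Difference = 28.7700 − 42.5520 = -13.7820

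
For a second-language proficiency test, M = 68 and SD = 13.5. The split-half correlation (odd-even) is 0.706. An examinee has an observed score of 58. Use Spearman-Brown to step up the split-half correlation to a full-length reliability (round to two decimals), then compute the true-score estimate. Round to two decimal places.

59.70

Spearman-Brown: ρ = 2r/(1 + r) = 2(0.706)/(1 + 0.706) = 1.4120/1.706 = 0.8277 → 0.83
T̂ = 0.83(58) + 0.17(68) = 48.14 + 11.56 = 59.700 → 59.70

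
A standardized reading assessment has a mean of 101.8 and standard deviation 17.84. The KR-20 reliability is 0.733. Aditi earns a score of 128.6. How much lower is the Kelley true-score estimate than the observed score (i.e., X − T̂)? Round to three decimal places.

7.156

T̂ = 0.733(128.6) + 0.267(101.8) = 94.2638 + 27.1806 = 121.44440 → 121.4444
X − T̂ = 128.6 − 121.4444 = 7.1556 → 7.156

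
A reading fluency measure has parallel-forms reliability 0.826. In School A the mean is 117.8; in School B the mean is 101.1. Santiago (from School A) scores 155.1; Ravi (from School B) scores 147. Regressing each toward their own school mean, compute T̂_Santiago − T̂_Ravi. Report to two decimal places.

9.60

T̂_Santiago = 0.826(155.1) + 0.174(117.8) = 148.6098
T̂_Ravi = 0.826(147) + 0.174(101.1) = 139.0134
Difference = 148.6098 − 139.0134 = 9.5964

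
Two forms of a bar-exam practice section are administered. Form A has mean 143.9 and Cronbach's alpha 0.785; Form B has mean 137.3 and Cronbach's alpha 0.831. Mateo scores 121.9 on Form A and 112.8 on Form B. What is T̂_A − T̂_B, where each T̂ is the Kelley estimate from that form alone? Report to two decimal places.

T̂_A = 0.785(121.9) + 0.215(143.9) = 126.6300
T̂_B = 0.831(112.8) + 0.169(137.3) = 116.9405
T̂_A − T̂_B = 9.6895

9.69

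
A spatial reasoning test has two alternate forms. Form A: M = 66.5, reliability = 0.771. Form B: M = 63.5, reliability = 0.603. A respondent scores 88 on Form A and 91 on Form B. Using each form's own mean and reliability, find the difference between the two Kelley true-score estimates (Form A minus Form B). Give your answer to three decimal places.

T̂_A = 0.771(88) + 0.229(66.5) = 83.07650
T̂_B = 0.603(91) + 0.397(63.5) = 80.08250
T̂_A − T̂_B = 2.99400

2.994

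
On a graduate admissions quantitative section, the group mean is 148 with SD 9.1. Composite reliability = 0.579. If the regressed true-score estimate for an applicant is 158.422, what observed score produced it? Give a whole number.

T̂ = ρX + (1 − ρ)μ  ⇒  X = (T̂ − (1 − ρ)μ) / ρ
X = (158.422 − 0.421 × 148) / 0.579 = (158.422 − 62.308) / 0.579 = 96.114 / 0.579 = 166.00

166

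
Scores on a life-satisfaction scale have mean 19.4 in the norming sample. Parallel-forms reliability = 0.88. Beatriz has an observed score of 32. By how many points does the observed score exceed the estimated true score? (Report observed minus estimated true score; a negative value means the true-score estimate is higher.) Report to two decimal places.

T̂ = 0.88(32) + 0.12(19.4) = 28.16 + 2.328 = 30.4880 → 30.488
X − T̂ = 32 − 30.488 = 1.512 → 1.51

1.51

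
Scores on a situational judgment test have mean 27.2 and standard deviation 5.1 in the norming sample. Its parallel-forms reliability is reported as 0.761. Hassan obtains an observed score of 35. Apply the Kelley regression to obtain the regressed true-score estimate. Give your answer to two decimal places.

33.14

Weight the observed score by reliability and the mean by (1 − reliability): T̂ = 0.761·35 + 0.239·27.2 = 26.635 + 6.5008 = 33.136.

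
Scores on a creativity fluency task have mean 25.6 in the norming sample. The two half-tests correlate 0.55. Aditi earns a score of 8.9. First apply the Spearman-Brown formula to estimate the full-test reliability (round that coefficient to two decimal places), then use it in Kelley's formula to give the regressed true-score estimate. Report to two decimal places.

13.74

Spearman-Brown: ρ = 2r/(1 + r) = 2(0.55)/(1 + 0.55) = 1.100/1.55 = 0.7097 → 0.71
T̂ = ρX + (1 − ρ)μ
  = 0.71 × 8.9 + 0.29 × 25.6
  = 6.319 + 7.424
  = 13.743
  ≈ 13.74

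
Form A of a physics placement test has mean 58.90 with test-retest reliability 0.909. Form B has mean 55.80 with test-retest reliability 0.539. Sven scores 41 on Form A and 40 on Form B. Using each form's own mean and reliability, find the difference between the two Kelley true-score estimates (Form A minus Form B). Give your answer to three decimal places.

T̂_A = 0.909(41) + 0.091(58.90) = 42.62890
T̂_B = 0.539(40) + 0.461(55.80) = 47.28380
T̂_A − T̂_B = -4.65490

-4.655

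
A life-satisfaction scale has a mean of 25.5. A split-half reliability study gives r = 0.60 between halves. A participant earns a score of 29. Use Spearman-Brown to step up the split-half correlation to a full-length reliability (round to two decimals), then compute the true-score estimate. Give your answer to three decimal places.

Spearman-Brown: ρ = 2r/(1 + r) = 2(0.60)/(1 + 0.60) = 1.200/1.60 = 0.7500 → 0.75
T̂ = ρX + (1 − ρ)μ
  = 0.75 × 29 + 0.25 × 25.5
  = 21.75 + 6.375
  = 28.1250
  ≈ 28.125

28.125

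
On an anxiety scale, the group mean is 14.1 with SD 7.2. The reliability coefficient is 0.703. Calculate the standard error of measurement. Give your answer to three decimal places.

3.924

SEM = SD · √(1 − ρ) = 7.2 × √0.297 = 7.2 × 0.5450 = 3.9238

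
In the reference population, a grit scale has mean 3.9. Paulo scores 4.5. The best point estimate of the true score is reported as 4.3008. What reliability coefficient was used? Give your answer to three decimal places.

T̂ = ρX + (1 − ρ)μ  ⇒  T̂ − μ = ρ(X − μ)
ρ = (T̂ − μ)/(X − μ) = (4.3008 − 3.9) / (4.5 − 3.9) = 0.4008 / 0.6 = 0.66800

0.668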